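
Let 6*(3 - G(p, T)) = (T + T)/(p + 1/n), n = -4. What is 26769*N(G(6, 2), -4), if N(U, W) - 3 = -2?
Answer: 26769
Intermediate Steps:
G(p, T) = 3 - T/(3*(-¼ + p)) (G(p, T) = 3 - (T + T)/(6*(p + 1/(-4))) = 3 - 2*T/(6*(p - ¼)) = 3 - 2*T/(6*(-¼ + p)) = 3 - T/(3*(-¼ + p)))
N(U, W) = 1 (N(U, W) = 3 - 2 = 1)
26769*N(G(6, 2), -4) = 26769*1 = 26769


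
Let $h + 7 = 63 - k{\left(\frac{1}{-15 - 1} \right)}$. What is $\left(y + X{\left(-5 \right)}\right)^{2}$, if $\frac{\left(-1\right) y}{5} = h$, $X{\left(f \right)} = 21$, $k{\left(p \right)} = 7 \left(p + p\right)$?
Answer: $\frac{4439449}{64} \approx 69366.0$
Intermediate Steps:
$k{\left(p \right)} = 14 p$ ($k{\left(p \right)} = 7 \cdot 2 p = 14 p$)
$h = \frac{455}{8}$ ($h = -7 + \left(63 - \frac{14}{-15 - 1}\right) = -7 + \left(63 - \frac{14}{-16}\right) = -7 + \left(63 - 14 \left(- \frac{1}{16}\right)\right) = -7 + \left(63 - - \frac{7}{8}\right) = -7 + \left(63 + \frac{7}{8}\right) = -7 + \frac{511}{8} = \frac{455}{8} \approx 56.875$)
$y = - \frac{2275}{8}$ ($y = \left(-5\right) \frac{455}{8} = - \frac{2275}{8} \approx -284.38$)
$\left(y + X{\left(-5 \right)}\right)^{2} = \left(- \frac{2275}{8} + 21\right)^{2} = \left(- \frac{2107}{8}\right)^{2} = \frac{4439449}{64}$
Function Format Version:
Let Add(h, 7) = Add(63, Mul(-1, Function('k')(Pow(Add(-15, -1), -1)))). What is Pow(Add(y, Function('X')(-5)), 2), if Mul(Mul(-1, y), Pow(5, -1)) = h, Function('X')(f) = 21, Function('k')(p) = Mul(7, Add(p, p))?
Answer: Rational(4439449, 64) ≈ 69366.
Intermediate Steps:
Function('k')(p) = Mul(14, p) (Function('k')(p) = Mul(7, Mul(2, p)) = Mul(14, p))
h = Rational(455, 8) (h = Add(-7, Add(63, Mul(-1, Mul(14, Pow(Add(-15, -1), -1))))) = Add(-7, Add(63, Mul(-1, Mul(14, Pow(-16, -1))))) = Add(-7, Add(63, Mul(-1, Mul(14, Rational(-1, 16))))) = Add(-7, Add(63, Mul(-1, Rational(-7, 8)))) = Add(-7, Add(63, Rational(7, 8))) = Add(-7, Rational(511, 8)) = Rational(455, 8) ≈ 56.875)
y = Rational(-2275, 8) (y = Mul(-5, Rational(455, 8)) = Rational(-2275, 8) ≈ -284.38)
Pow(Add(y, Function('X')(-5)), 2) = Pow(Add(Rational(-2275, 8), 21), 2) = Pow(Rational(-2107, 8), 2) = Rational(4439449, 64)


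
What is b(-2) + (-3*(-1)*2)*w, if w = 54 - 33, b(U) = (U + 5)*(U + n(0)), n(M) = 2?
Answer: 126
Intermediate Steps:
b(U) = (2 + U)*(5 + U) (b(U) = (U + 5)*(U + 2) = (5 + U)*(2 + U) = (2 + U)*(5 + U))
w = 21
b(-2) + (-3*(-1)*2)*w = (10 + (-2)² + 7*(-2)) + (-3*(-1)*2)*21 = (10 + 4 - 14) + (3*2)*21 = 0 + 6*21 = 0 + 126 = 126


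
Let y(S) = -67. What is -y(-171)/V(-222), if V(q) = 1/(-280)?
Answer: -18760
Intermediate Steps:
V(q) = -1/280
-y(-171)/V(-222) = -(-67)/(-1/280) = -(-67)*(-280) = -1*18760 = -18760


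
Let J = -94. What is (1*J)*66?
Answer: -6204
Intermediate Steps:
(1*J)*66 = (1*(-94))*66 = -94*66 = -6204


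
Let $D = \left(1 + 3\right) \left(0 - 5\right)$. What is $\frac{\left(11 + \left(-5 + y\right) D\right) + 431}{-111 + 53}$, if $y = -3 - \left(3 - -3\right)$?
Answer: $- \frac{361}{29} \approx -12.448$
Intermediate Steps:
$y = -9$ ($y = -3 - \left(3 + 3\right) = -3 - 6 = -9$)
$D = -20$ ($D = 4 \left(-5\right) = -20$)
$\frac{\left(11 + \left(-5 + y\right) D\right) + 431}{-111 + 53} = \frac{\left(11 + \left(-5 - 9\right) \left(-20\right)\right) + 431}{-111 + 53} = \frac{\left(11 - -280\right) + 431}{-58} = \left(\left(11 + 280\right) + 431\right) \left(- \frac{1}{58}\right) = \left(291 + 431\right) \left(- \frac{1}{58}\right) = 722 \left(- \frac{1}{58}\right) = - \frac{361}{29}$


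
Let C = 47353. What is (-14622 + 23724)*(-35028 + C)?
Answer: 112182150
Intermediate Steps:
(-14622 + 23724)*(-35028 + C) = (-14622 + 23724)*(-35028 + 47353) = 9102*12325 = 112182150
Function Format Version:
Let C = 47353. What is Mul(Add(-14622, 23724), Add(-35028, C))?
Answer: 112182150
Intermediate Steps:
Mul(Add(-14622, 23724), Add(-35028, C)) = Mul(Add(-14622, 23724), Add(-35028, 47353)) = Mul(9102, 12325) = 112182150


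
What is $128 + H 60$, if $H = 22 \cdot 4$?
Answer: $5408$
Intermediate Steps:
$H = 88$
$128 + H 60 = 128 + 88 \cdot 60 = 128 + 5280 = 5408$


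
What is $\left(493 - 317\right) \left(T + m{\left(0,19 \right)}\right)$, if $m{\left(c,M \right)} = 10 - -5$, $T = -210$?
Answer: $-34320$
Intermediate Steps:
$m{\left(c,M \right)} = 15$ ($m{\left(c,M \right)} = 10 + 5 = 15$)
$\left(493 - 317\right) \left(T + m{\left(0,19 \right)}\right) = \left(493 - 317\right) \left(-210 + 15\right) = 176 \left(-195\right) = -34320$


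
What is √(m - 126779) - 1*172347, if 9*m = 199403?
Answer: -172347 + 2*I*√235402/3 ≈ -1.7235e+5 + 323.46*I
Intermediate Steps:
m = 199403/9 (m = (⅑)*199403 = 199403/9 ≈ 22156.)
√(m - 126779) - 1*172347 = √(199403/9 - 126779) - 1*172347 = √(-941608/9) - 172347 = 2*I*√235402/3 - 172347 = -172347 + 2*I*√235402/3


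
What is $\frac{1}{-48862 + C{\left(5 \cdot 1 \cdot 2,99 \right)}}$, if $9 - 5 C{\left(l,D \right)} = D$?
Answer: $- \frac{1}{48880} \approx -2.0458 \cdot 10^{-5}$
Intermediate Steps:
$C{\left(l,D \right)} = \frac{9}{5} - \frac{D}{5}$
$\frac{1}{-48862 + C{\left(5 \cdot 1 \cdot 2,99 \right)}} = \frac{1}{-48862 + \left(\frac{9}{5} - \frac{99}{5}\right)} = \frac{1}{-48862 - 18} = \frac{1}{-48880} = - \frac{1}{48880}$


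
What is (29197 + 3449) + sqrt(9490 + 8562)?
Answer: 32646 + 2*sqrt(4513) ≈ 32780.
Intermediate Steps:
(29197 + 3449) + sqrt(9490 + 8562) = 32646 + sqrt(18052) = 32646 + 2*sqrt(4513)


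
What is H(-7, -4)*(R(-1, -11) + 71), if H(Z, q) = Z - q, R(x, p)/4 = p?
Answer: -81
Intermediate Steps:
R(x, p) = 4*p
H(-7, -4)*(R(-1, -11) + 71) = (-7 - 1*(-4))*(4*(-11) + 71) = (-7 + 4)*(-44 + 71) = -3*27 = -81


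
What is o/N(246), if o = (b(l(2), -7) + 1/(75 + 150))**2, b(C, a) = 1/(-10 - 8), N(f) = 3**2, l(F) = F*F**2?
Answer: 529/1822500 ≈ 0.00029026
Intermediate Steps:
l(F) = F**3
N(f) = 9
b(C, a) = -1/18 (b(C, a) = 1/(-18) = -1/18)
o = 529/202500 (o = (-1/18 + 1/(75 + 150))**2 = (-1/18 + 1/225)**2 = (-23/450)**2 = 529/202500 ≈ 0.0026123)
o/N(246) = (529/202500)/9 = (529/202500)*(1/9) = 529/1822500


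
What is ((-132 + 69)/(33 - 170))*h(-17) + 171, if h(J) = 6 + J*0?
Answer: 23805/137 ≈ 173.76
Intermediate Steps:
h(J) = 6 (h(J) = 6 + 0 = 6)
((-132 + 69)/(33 - 170))*h(-17) + 171 = ((-132 + 69)/(33 - 170))*6 + 171 = -63/(-137)*6 + 171 = -63*(-1/137)*6 + 171 = (63/137)*6 + 171 = 378/137 + 171 = 23805/137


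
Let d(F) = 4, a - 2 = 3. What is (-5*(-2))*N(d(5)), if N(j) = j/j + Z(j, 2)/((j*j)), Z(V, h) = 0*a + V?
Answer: 25/2 ≈ 12.500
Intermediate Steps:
a = 5 (a = 2 + 3 = 5)
Z(V, h) = V (Z(V, h) = 0*5 + V = 0 + V = V)
N(j) = 1 + 1/j (N(j) = j/j + j/((j*j)) = 1 + j/(j**2) = 1 + j/j**2 = 1 + 1/j)
(-5*(-2))*N(d(5)) = (-5*(-2))*((1 + 4)/4) = 10*((1/4)*5) = 10*(5/4) = 25/2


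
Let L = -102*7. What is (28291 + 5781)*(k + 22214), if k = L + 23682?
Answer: 1539441104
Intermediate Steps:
L = -714
k = 22968 (k = -714 + 23682 = 22968)
(28291 + 5781)*(k + 22214) = (28291 + 5781)*(22968 + 22214) = 34072*45182 = 1539441104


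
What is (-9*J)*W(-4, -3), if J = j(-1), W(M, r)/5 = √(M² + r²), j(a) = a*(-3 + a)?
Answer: -900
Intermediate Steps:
W(M, r) = 5*√(M² + r²)
J = 4 (J = -(-3 - 1) = -1*(-4) = 4)
(-9*J)*W(-4, -3) = (-9*4)*(5*√((-4)² + (-3)²)) = -180*√(16 + 9) = -180*√25 = -180*5 = -36*25 = -900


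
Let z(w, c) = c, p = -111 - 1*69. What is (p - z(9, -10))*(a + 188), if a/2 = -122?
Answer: 9520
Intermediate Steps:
p = -180 (p = -111 - 69 = -180)
a = -244 (a = 2*(-122) = -244)
(p - z(9, -10))*(a + 188) = (-180 - 1*(-10))*(-244 + 188) = (-180 + 10)*(-56) = -170*(-56) = 9520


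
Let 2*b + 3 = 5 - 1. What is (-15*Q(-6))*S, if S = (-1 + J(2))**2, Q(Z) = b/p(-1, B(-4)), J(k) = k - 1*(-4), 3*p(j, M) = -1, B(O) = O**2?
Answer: 1125/2 ≈ 562.50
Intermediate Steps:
p(j, M) = -1/3 (p(j, M) = (1/3)*(-1) = -1/3)
J(k) = 4 + k (J(k) = k + 4 = 4 + k)
b = 1/2 (b = -3/2 + (5 - 1)/2 = -3/2 + (1/2)*4 = -3/2 + 2 = 1/2 ≈ 0.50000)
Q(Z) = -3/2 (Q(Z) = 1/(2*(-1/3)) = (1/2)*(-3) = -3/2)
S = 25 (S = (-1 + (4 + 2))**2 = (-1 + 6)**2 = 5**2 = 25)
(-15*Q(-6))*S = -15*(-3/2)*25 = (45/2)*25 = 1125/2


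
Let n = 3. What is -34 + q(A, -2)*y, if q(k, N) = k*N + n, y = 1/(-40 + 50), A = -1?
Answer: -67/2 ≈ -33.500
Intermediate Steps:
y = 1/10 ≈ 0.10000
q(k, N) = 3 + N*k (q(k, N) = k*N + 3 = N*k + 3 = 3 + N*k)
-34 + q(A, -2)*y = -34 + (3 - 2*(-1))*(1/10) = -34 + (3 + 2)*(1/10) = -34 + 5*(1/10) = -34 + 1/2 = -67/2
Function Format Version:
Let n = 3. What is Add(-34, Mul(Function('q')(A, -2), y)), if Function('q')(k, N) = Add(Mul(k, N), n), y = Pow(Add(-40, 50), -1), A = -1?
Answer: Rational(-67, 2) ≈ -33.500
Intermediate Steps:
y = Rational(1, 10) (y = Pow(10, -1) = Rational(1, 10) ≈ 0.10000)
Function('q')(k, N) = Add(3, Mul(N, k)) (Function('q')(k, N) = Add(Mul(k, N), 3) = Add(Mul(N, k), 3) = Add(3, Mul(N, k)))
Add(-34, Mul(Function('q')(A, -2), y)) = Add(-34, Mul(Add(3, Mul(-2, -1)), Rational(1, 10))) = Add(-34, Mul(Add(3, 2), Rational(1, 10))) = Add(-34, Mul(5, Rational(1, 10))) = Add(-34, Rational(1, 2)) = Rational(-67, 2)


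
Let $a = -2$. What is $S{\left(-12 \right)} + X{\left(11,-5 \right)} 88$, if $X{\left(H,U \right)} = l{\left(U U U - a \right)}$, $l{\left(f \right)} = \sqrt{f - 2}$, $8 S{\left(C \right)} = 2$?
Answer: $\frac{1}{4} + 440 i \sqrt{5} \approx 0.25 + 983.87 i$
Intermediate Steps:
$S{\left(C \right)} = \frac{1}{4}$ ($S{\left(C \right)} = \frac{1}{8} \cdot 2 = \frac{1}{4}$)
$l{\left(f \right)} = \sqrt{-2 + f}$
$X{\left(H,U \right)} = \sqrt{U^{3}}$ ($X{\left(H,U \right)} = \sqrt{-2 + \left(U U U - -2\right)} = \sqrt{-2 + \left(U^{2} U + 2\right)} = \sqrt{-2 + \left(U^{3} + 2\right)} = \sqrt{-2 + \left(2 + U^{3}\right)} = \sqrt{U^{3}}$)
$S{\left(-12 \right)} + X{\left(11,-5 \right)} 88 = \frac{1}{4} + \sqrt{\left(-5\right)^{3}} \cdot 88 = \frac{1}{4} + \sqrt{-125} \cdot 88 = \frac{1}{4} + 5 i \sqrt{5} \cdot 88 = \frac{1}{4} + 440 i \sqrt{5}$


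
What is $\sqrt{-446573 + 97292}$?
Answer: $591 i \approx 591.0 i$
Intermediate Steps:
$\sqrt{-446573 + 97292} = \sqrt{-349281} = 591 i$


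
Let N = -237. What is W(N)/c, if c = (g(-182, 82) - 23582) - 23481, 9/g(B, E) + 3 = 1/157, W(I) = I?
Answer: 111390/22121023 ≈ 0.0050355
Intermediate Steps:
g(B, E) = -1413/470 (g(B, E) = 9/(-3 + 1/157) = 9/(-470/157) = 9*(-157/470) = -1413/470)
c = -22121023/470 (c = (-1413/470 - 23582) - 23481 = -11084953/470 - 23481 = -22121023/470 ≈ -47066.)
W(N)/c = -237/(-22121023/470) = -237*(-470/22121023) = 111390/22121023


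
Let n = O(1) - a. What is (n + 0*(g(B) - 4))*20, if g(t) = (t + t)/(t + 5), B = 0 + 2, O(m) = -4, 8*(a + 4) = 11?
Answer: -55/2 ≈ -27.500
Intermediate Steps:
a = -21/8 (a = -4 + (⅛)*11 = -4 + 11/8 = -21/8 ≈ -2.6250)
B = 2
g(t) = 2*t/(5 + t) (g(t) = (2*t)/(5 + t) = 2*t/(5 + t))
n = -11/8 (n = -4 - 1*(-21/8) = -4 + 21/8 = -11/8 ≈ -1.3750)
(n + 0*(g(B) - 4))*20 = (-11/8 + 0*(2*2/(5 + 2) - 4))*20 = (-11/8 + 0*(2*2/7 - 4))*20 = (-11/8 + 0*(2*2*(⅐) - 4))*20 = (-11/8 + 0*(4/7 - 4))*20 = (-11/8 + 0*(-24/7))*20 = (-11/8 + 0)*20 = -11/8*20 = -55/2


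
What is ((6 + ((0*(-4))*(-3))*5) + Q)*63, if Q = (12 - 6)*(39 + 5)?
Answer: 17010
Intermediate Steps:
Q = 264 (Q = 6*44 = 264)
((6 + ((0*(-4))*(-3))*5) + Q)*63 = ((6 + ((0*(-4))*(-3))*5) + 264)*63 = ((6 + (0*(-3))*5) + 264)*63 = ((6 + 0*5) + 264)*63 = ((6 + 0) + 264)*63 = (6 + 264)*63 = 270*63 = 17010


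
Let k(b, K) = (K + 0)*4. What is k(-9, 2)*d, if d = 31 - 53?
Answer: -176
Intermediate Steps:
k(b, K) = 4*K (k(b, K) = K*4 = 4*K)
d = -22
k(-9, 2)*d = (4*2)*(-22) = 8*(-22) = -176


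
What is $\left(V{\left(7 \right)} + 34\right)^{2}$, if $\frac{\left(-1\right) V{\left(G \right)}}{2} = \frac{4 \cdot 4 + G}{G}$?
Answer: $\frac{36864}{49} \approx 752.33$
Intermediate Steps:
$V{\left(G \right)} = - \frac{2 \left(16 + G\right)}{G}$ ($V{\left(G \right)} = - 2 \frac{4 \cdot 4 + G}{G} = - 2 \frac{16 + G}{G} = - \frac{2 \left(16 + G\right)}{G}$)
$\left(V{\left(7 \right)} + 34\right)^{2} = \left(\left(-2 - \frac{32}{7}\right) + 34\right)^{2} = \left(- \frac{46}{7} + 34\right)^{2} = \left(\frac{192}{7}\right)^{2} = \frac{36864}{49}$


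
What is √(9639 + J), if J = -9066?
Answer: √573 ≈ 23.937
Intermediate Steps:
√(9639 + J) = √(9639 - 9066) = √573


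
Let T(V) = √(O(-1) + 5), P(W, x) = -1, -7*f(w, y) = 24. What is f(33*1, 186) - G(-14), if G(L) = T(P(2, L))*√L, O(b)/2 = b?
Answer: -24/7 - I*√42 ≈ -3.4286 - 6.4807*I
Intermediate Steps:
f(w, y) = -24/7 (f(w, y) = -⅐*24 = -24/7)
O(b) = 2*b
T(V) = √3 (T(V) = √(2*(-1) + 5) = √(-2 + 5) = √3)
G(L) = √3*√L
f(33*1, 186) - G(-14) = -24/7 - √3*√(-14) = -24/7 - √3*I*√14 = -24/7 - I*√42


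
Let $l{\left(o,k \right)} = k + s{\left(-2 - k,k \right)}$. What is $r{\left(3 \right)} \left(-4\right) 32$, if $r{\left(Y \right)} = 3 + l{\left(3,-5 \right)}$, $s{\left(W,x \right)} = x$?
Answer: $896$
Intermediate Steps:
$l{\left(o,k \right)} = 2 k$ ($l{\left(o,k \right)} = k + k = 2 k$)
$r{\left(Y \right)} = -7$ ($r{\left(Y \right)} = 3 + 2 \left(-5\right) = 3 - 10 = -7$)
$r{\left(3 \right)} \left(-4\right) 32 = \left(-7\right) \left(-4\right) 32 = 28 \cdot 32 = 896$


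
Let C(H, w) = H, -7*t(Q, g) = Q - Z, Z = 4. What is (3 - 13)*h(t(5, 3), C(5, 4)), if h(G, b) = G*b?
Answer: 50/7 ≈ 7.1429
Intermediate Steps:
t(Q, g) = 4/7 - Q/7 (t(Q, g) = -(Q - 1*4)/7 = -(Q - 4)/7 = -(-4 + Q)/7 = 4/7 - Q/7)
(3 - 13)*h(t(5, 3), C(5, 4)) = (3 - 13)*((4/7 - 1/7*5)*5) = -10*(4/7 - 5/7)*5 = -(-10)*5/7 = -10*(-5/7) = 50/7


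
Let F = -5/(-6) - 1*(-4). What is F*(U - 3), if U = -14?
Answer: -493/6 ≈ -82.167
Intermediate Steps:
F = 29/6 (F = -5*(-⅙) + 4 = ⅚ + 4 = 29/6 ≈ 4.8333)
F*(U - 3) = 29*(-14 - 3)/6 = (29/6)*(-17) = -493/6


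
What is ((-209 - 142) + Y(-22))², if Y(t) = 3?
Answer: 121104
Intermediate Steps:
((-209 - 142) + Y(-22))² = ((-209 - 142) + 3)² = (-351 + 3)² = (-348)² = 121104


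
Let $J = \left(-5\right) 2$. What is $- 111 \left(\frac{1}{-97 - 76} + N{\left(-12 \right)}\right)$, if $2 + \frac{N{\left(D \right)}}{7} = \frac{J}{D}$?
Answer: $\frac{313871}{346} \approx 907.14$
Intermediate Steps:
$J = -10$
$N{\left(D \right)} = -14 - \frac{70}{D}$ ($N{\left(D \right)} = -14 + 7 \left(- \frac{10}{D}\right) = -14 - \frac{70}{D}$)
$- 111 \left(\frac{1}{-97 - 76} + N{\left(-12 \right)}\right) = - 111 \left(\frac{1}{-97 - 76} - \left(14 + \frac{70}{-12}\right)\right) = - 111 \left(\frac{1}{-173} - \frac{49}{6}\right) = - 111 \left(- \frac{1}{173} + \left(-14 + \frac{35}{6}\right)\right) = - 111 \left(- \frac{1}{173} - \frac{49}{6}\right) = \left(-111\right) \left(- \frac{8483}{1038}\right) = \frac{313871}{346}$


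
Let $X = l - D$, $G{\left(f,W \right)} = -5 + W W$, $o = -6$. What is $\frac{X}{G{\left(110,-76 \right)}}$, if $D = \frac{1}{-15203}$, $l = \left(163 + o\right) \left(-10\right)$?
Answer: $- \frac{23868709}{87736513} \approx -0.27205$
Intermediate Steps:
$G{\left(f,W \right)} = -5 + W^{2}$
$l = -1570$ ($l = \left(163 - 6\right) \left(-10\right) = 157 \left(-10\right) = -1570$)
$D = - \frac{1}{15203} \approx -6.5777 \cdot 10^{-5}$
$X = - \frac{23868709}{15203}$ ($X = -1570 - - \frac{1}{15203} = -1570 + \frac{1}{15203} = - \frac{23868709}{15203} \approx -1570.0$)
$\frac{X}{G{\left(110,-76 \right)}} = - \frac{23868709}{15203 \left(-5 + \left(-76\right)^{2}\right)} = - \frac{23868709}{15203 \left(-5 + 5776\right)} = - \frac{23868709}{15203 \cdot 5771} = \left(- \frac{23868709}{15203}\right) \frac{1}{5771} = - \frac{23868709}{87736513}$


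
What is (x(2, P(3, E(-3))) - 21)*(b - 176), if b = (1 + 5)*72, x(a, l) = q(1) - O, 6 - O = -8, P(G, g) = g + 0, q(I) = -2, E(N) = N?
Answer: -9472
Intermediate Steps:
P(G, g) = g
O = 14 (O = 6 - 1*(-8) = 6 + 8 = 14)
x(a, l) = -16 (x(a, l) = -2 - 1*14 = -2 - 14 = -16)
b = 432 (b = 6*72 = 432)
(x(2, P(3, E(-3))) - 21)*(b - 176) = (-16 - 21)*(432 - 176) = -37*256 = -9472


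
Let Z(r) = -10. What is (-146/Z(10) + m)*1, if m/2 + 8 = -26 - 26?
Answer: -527/5 ≈ -105.40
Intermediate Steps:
m = -120 (m = -16 + 2*(-26 - 26) = -16 + 2*(-52) = -16 - 104 = -120)
(-146/Z(10) + m)*1 = (-146/(-10) - 120)*1 = (-146*(-⅒) - 120)*1 = (73/5 - 120)*1 = -527/5*1 = -527/5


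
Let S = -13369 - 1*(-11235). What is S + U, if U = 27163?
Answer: 25029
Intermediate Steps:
S = -2134 (S = -13369 + 11235 = -2134)
S + U = -2134 + 27163 = 25029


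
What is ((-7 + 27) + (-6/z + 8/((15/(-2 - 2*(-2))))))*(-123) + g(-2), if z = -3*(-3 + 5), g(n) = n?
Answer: -13581/5 ≈ -2716.2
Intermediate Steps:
z = -6 (z = -3*2 = -6)
((-7 + 27) + (-6/z + 8/((15/(-2 - 2*(-2))))))*(-123) + g(-2) = ((-7 + 27) + (-6/(-6) + 8/((15/(-2 - 2*(-2))))))*(-123) - 2 = (20 + (-6*(-⅙) + 8/((15/(-2 + 4)))))*(-123) - 2 = (20 + (1 + 8/((15/2))))*(-123) - 2 = (20 + (1 + 8/((15*(½)))))*(-123) - 2 = (20 + (1 + 8/(15/2)))*(-123) - 2 = (20 + (1 + 8*(2/15)))*(-123) - 2 = (20 + (1 + 16/15))*(-123) - 2 = (20 + 31/15)*(-123) - 2 = (331/15)*(-123) - 2 = -13571/5 - 2 = -13581/5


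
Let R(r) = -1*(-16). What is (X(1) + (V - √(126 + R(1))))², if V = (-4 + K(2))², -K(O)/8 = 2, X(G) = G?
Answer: (401 - √142)² ≈ 1.5139e+5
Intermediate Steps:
K(O) = -16 (K(O) = -8*2 = -16)
R(r) = 16
V = 400 (V = (-4 - 16)² = (-20)² = 400)
(X(1) + (V - √(126 + R(1))))² = (1 + (400 - √(126 + 16)))² = (1 + (400 - √142))² = (401 - √142)²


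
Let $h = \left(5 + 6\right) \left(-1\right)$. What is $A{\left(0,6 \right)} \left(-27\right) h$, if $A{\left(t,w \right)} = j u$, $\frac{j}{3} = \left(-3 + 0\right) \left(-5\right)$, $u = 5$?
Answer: $66825$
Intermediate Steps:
$j = 45$ ($j = 3 \left(-3 + 0\right) \left(-5\right) = 3 \left(\left(-3\right) \left(-5\right)\right) = 3 \cdot 15 = 45$)
$h = -11$ ($h = 11 \left(-1\right) = -11$)
$A{\left(t,w \right)} = 225$ ($A{\left(t,w \right)} = 45 \cdot 5 = 225$)
$A{\left(0,6 \right)} \left(-27\right) h = 225 \left(-27\right) \left(-11\right) = \left(-6075\right) \left(-11\right) = 66825$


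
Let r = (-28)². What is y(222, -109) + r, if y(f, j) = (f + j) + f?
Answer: 1119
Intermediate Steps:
r = 784
y(f, j) = j + 2*f
y(222, -109) + r = (-109 + 2*222) + 784 = (-109 + 444) + 784 = 335 + 784 = 1119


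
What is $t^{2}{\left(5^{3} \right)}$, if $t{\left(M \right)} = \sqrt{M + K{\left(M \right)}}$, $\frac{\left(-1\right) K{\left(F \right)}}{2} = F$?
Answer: $-125$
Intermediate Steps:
$K{\left(F \right)} = - 2 F$
$t{\left(M \right)} = \sqrt{- M}$ ($t{\left(M \right)} = \sqrt{M - 2 M} = \sqrt{- M}$)
$t^{2}{\left(5^{3} \right)} = \left(\sqrt{- 5^{3}}\right)^{2} = \left(\sqrt{\left(-1\right) 125}\right)^{2} = \left(\sqrt{-125}\right)^{2} = \left(5 i \sqrt{5}\right)^{2} = -125$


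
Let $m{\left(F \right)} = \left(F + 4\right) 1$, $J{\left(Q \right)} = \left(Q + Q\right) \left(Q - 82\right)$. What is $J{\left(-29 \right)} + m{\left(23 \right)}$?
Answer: $6465$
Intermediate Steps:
$J{\left(Q \right)} = 2 Q \left(-82 + Q\right)$
$m{\left(F \right)} = 4 + F$ ($m{\left(F \right)} = \left(4 + F\right) 1 = 4 + F$)
$J{\left(-29 \right)} + m{\left(23 \right)} = 2 \left(-29\right) \left(-82 - 29\right) + \left(4 + 23\right) = 2 \left(-29\right) \left(-111\right) + 27 = 6438 + 27 = 6465$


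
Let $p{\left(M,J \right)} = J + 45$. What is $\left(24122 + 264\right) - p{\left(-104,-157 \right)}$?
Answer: $24498$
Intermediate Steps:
$p{\left(M,J \right)} = 45 + J$
$\left(24122 + 264\right) - p{\left(-104,-157 \right)} = \left(24122 + 264\right) - \left(45 - 157\right) = 24386 - -112 = 24386 + 112 = 24498$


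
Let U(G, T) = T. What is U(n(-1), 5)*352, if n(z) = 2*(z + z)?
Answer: 1760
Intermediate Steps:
n(z) = 4*z (n(z) = 2*(2*z) = 4*z)
U(n(-1), 5)*352 = 5*352 = 1760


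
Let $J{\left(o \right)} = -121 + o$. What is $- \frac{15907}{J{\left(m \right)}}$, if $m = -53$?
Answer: $\frac{15907}{174} \approx 91.42$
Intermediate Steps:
$- \frac{15907}{J{\left(m \right)}} = - \frac{15907}{-121 - 53} = - \frac{15907}{-174} = \left(-15907\right) \left(- \frac{1}{174}\right) = \frac{15907}{174}$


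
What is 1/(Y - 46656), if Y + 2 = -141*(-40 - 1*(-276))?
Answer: -1/79934 ≈ -1.2510e-5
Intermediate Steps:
Y = -33278 (Y = -2 - 141*(-40 - 1*(-276)) = -2 - 141*(-40 + 276) = -2 - 141*236 = -2 - 33276 = -33278)
1/(Y - 46656) = 1/(-33278 - 46656) = 1/(-79934) = -1/79934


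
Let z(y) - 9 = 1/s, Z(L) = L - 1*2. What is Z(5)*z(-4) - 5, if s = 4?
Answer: 91/4 ≈ 22.750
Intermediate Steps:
Z(L) = -2 + L (Z(L) = L - 2 = -2 + L)
z(y) = 37/4 (z(y) = 9 + 1/4 = 9 + ¼ = 37/4)
Z(5)*z(-4) - 5 = (-2 + 5)*(37/4) - 5 = 3*(37/4) - 5 = 111/4 - 5 = 91/4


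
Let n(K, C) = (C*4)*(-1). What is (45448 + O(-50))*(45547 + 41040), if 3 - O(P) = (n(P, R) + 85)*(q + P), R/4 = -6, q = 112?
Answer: 2963786423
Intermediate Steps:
R = -24 (R = 4*(-6) = -24)
n(K, C) = -4*C (n(K, C) = (4*C)*(-1) = -4*C)
O(P) = -20269 - 181*P (O(P) = 3 - (-4*(-24) + 85)*(112 + P) = 3 - (96 + 85)*(112 + P) = 3 - 181*(112 + P) = 3 - (20272 + 181*P) = 3 + (-20272 - 181*P) = -20269 - 181*P)
(45448 + O(-50))*(45547 + 41040) = (45448 + (-20269 - 181*(-50)))*(45547 + 41040) = (45448 + (-20269 + 9050))*86587 = (45448 - 11219)*86587 = 34229*86587 = 2963786423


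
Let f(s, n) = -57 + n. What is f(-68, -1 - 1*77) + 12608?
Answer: 12473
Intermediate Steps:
f(-68, -1 - 1*77) + 12608 = (-57 + (-1 - 1*77)) + 12608 = (-57 + (-1 - 77)) + 12608 = (-57 - 78) + 12608 = -135 + 12608 = 12473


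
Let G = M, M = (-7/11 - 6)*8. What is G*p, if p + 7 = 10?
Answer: -1752/11 ≈ -159.27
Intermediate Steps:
p = 3 (p = -7 + 10 = 3)
M = -584/11 (M = (-7*1/11 - 6)*8 = (-7/11 - 6)*8 = -73/11*8 = -584/11 ≈ -53.091)
G = -584/11 ≈ -53.091
G*p = -584/11*3 = -1752/11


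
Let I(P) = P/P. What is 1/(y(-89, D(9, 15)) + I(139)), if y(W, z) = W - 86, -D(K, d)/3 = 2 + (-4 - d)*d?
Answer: -1/174 ≈ -0.0057471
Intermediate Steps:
D(K, d) = -6 - 3*d*(-4 - d) (D(K, d) = -3*(2 + (-4 - d)*d) = -3*(2 + d*(-4 - d)) = -6 - 3*d*(-4 - d))
y(W, z) = -86 + W
I(P) = 1
1/(y(-89, D(9, 15)) + I(139)) = 1/((-86 - 89) + 1) = 1/(-175 + 1) = 1/(-174) = -1/174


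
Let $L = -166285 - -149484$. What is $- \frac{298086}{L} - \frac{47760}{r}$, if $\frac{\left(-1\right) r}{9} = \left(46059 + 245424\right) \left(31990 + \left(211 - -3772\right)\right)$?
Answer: $\frac{9376758586451342}{528501561687477} \approx 17.742$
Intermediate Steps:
$L = -16801$ ($L = -166285 + 149484 = -16801$)
$r = -94369661631$ ($r = - 9 \left(46059 + 245424\right) \left(31990 + \left(211 - -3772\right)\right) = - 9 \cdot 291483 \left(31990 + \left(211 + 3772\right)\right) = - 9 \cdot 291483 \left(31990 + 3983\right) = - 9 \cdot 291483 \cdot 35973 = \left(-9\right) 10485517959 = -94369661631$)
$- \frac{298086}{L} - \frac{47760}{r} = - \frac{298086}{-16801} - \frac{47760}{-94369661631} = \left(-298086\right) \left(- \frac{1}{16801}\right) - - \frac{15920}{31456553877} = \frac{298086}{16801} + \frac{15920}{31456553877} = \frac{9376758586451342}{528501561687477}$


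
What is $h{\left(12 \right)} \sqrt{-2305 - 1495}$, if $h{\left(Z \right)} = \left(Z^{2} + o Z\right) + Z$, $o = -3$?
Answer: $1200 i \sqrt{38} \approx 7397.3 i$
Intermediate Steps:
$h{\left(Z \right)} = Z^{2} - 2 Z$ ($h{\left(Z \right)} = \left(Z^{2} - 3 Z\right) + Z = Z^{2} - 2 Z$)
$h{\left(12 \right)} \sqrt{-2305 - 1495} = 12 \left(-2 + 12\right) \sqrt{-2305 - 1495} = 12 \cdot 10 \sqrt{-3800} = 120 \cdot 10 i \sqrt{38} = 1200 i \sqrt{38}$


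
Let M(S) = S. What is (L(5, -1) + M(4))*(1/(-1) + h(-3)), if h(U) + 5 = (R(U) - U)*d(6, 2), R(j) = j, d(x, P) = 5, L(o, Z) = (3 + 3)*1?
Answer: -60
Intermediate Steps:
L(o, Z) = 6 (L(o, Z) = 6*1 = 6)
h(U) = -5 (h(U) = -5 + (U - U)*5 = -5 + 0*5 = -5 + 0 = -5)
(L(5, -1) + M(4))*(1/(-1) + h(-3)) = (6 + 4)*(1/(-1) - 5) = 10*(-1 - 5) = 10*(-6) = -60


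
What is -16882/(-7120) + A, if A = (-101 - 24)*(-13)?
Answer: 5793441/3560 ≈ 1627.4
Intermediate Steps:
A = 1625 (A = -125*(-13) = 1625)
-16882/(-7120) + A = -16882/(-7120) + 1625 = -16882*(-1/7120) + 1625 = 8441/3560 + 1625 = 5793441/3560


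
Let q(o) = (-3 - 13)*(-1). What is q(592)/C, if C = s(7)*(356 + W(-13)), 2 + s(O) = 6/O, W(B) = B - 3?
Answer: -7/170 ≈ -0.041176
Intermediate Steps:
q(o) = 16 (q(o) = -16*(-1) = 16)
W(B) = -3 + B
s(O) = -2 + 6/O
C = -2720/7 (C = (-2 + 6/7)*(356 + (-3 - 13)) = (-2 + 6*(⅐))*(356 - 16) = (-2 + 6/7)*340 = -8/7*340 = -2720/7 ≈ -388.57)
q(592)/C = 16/(-2720/7) = 16*(-7/2720) = -7/170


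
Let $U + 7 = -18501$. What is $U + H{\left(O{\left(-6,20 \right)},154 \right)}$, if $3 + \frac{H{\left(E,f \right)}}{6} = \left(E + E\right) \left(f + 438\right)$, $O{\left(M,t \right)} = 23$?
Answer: $144866$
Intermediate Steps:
$H{\left(E,f \right)} = -18 + 12 E \left(438 + f\right)$ ($H{\left(E,f \right)} = -18 + 6 \left(E + E\right) \left(f + 438\right) = -18 + 6 \cdot 2 E \left(438 + f\right) = -18 + 12 E \left(438 + f\right)$)
$U = -18508$ ($U = -7 - 18501 = -18508$)
$U + H{\left(O{\left(-6,20 \right)},154 \right)} = -18508 + \left(-18 + 5256 \cdot 23 + 12 \cdot 23 \cdot 154\right) = -18508 + \left(-18 + 120888 + 42504\right) = -18508 + 163374 = 144866$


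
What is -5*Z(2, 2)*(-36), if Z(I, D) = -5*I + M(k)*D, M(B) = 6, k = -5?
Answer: 360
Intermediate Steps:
Z(I, D) = -5*I + 6*D
-5*Z(2, 2)*(-36) = -5*(-5*2 + 6*2)*(-36) = -5*(-10 + 12)*(-36) = -5*2*(-36) = -10*(-36) = 360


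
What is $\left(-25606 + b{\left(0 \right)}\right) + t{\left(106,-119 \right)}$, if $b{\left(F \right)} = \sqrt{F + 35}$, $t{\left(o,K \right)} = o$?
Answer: $-25500 + \sqrt{35} \approx -25494.0$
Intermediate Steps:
$b{\left(F \right)} = \sqrt{35 + F}$
$\left(-25606 + b{\left(0 \right)}\right) + t{\left(106,-119 \right)} = \left(-25606 + \sqrt{35 + 0}\right) + 106 = \left(-25606 + \sqrt{35}\right) + 106 = -25500 + \sqrt{35}$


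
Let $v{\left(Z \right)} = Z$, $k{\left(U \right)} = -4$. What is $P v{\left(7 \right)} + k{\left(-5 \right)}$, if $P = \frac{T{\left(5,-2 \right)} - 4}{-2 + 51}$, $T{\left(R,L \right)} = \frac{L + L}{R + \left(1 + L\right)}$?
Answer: $- \frac{33}{7} \approx -4.7143$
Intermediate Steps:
$T{\left(R,L \right)} = \frac{2 L}{1 + L + R}$
$P = - \frac{5}{49}$ ($P = \frac{2 \left(-2\right) \frac{1}{1 - 2 + 5} - 4}{-2 + 51} = \frac{2 \left(-2\right) \frac{1}{4} - 4}{49} = \left(2 \left(-2\right) \frac{1}{4} - 4\right) \frac{1}{49} = \left(-1 - 4\right) \frac{1}{49} = \left(-5\right) \frac{1}{49} = - \frac{5}{49} \approx -0.10204$)
$P v{\left(7 \right)} + k{\left(-5 \right)} = \left(- \frac{5}{49}\right) 7 - 4 = - \frac{5}{7} - 4 = - \frac{33}{7}$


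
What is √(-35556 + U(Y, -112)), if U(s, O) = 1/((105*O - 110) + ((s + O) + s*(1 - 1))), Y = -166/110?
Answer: I*√15445653820917959/659093 ≈ 188.56*I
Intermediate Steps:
Y = -83/55 (Y = -166*1/110 = -83/55 ≈ -1.5091)
U(s, O) = 1/(-110 + s + 106*O) (U(s, O) = 1/((-110 + 105*O) + ((O + s) + s*0)) = 1/((-110 + 105*O) + ((O + s) + 0)) = 1/((-110 + 105*O) + (O + s)) = 1/(-110 + s + 106*O))
√(-35556 + U(Y, -112)) = √(-35556 + 1/(-110 - 83/55 + 106*(-112))) = √(-35556 + 1/(-110 - 83/55 - 11872)) = √(-35556 + 1/(-659093/55)) = √(-35556 - 55/659093) = √(-23434710763/659093) = I*√15445653820917959/659093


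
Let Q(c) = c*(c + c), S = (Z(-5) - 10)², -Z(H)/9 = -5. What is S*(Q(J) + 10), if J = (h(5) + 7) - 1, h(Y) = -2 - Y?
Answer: 14700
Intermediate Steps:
Z(H) = 45 (Z(H) = -9*(-5) = 45)
S = 1225 (S = (45 - 10)² = 35² = 1225)
J = -1 (J = ((-2 - 1*5) + 7) - 1 = ((-2 - 5) + 7) - 1 = (-7 + 7) - 1 = 0 - 1 = -1)
Q(c) = 2*c² (Q(c) = c*(2*c) = 2*c²)
S*(Q(J) + 10) = 1225*(2*(-1)² + 10) = 1225*(2*1 + 10) = 1225*(2 + 10) = 1225*12 = 14700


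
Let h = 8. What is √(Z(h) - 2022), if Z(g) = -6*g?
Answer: 3*I*√230 ≈ 45.497*I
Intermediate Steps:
√(Z(h) - 2022) = √(-6*8 - 2022) = √(-48 - 2022) = √(-2070) = 3*I*√230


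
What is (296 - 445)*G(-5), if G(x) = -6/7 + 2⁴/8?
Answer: -1192/7 ≈ -170.29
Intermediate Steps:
G(x) = 8/7 (G(x) = -6*⅐ + 16*(⅛) = -6/7 + 2 = 8/7)
(296 - 445)*G(-5) = (296 - 445)*(8/7) = -149*8/7 = -1192/7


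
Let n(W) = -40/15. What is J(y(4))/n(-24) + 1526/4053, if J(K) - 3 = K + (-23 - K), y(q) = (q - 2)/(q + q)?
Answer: 9121/1158 ≈ 7.8765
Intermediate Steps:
y(q) = (-2 + q)/(2*q) (y(q) = (-2 + q)/((2*q)) = (-2 + q)*(1/(2*q)) = (-2 + q)/(2*q))
n(W) = -8/3 (n(W) = -40*1/15 = -8/3)
J(K) = -20 (J(K) = 3 + (K + (-23 - K)) = 3 - 23 = -20)
J(y(4))/n(-24) + 1526/4053 = -20/(-8/3) + 1526/4053 = -20*(-3/8) + 1526*(1/4053) = 15/2 + 218/579 = 9121/1158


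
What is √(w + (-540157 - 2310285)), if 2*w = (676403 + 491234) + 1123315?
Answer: I*√1704966 ≈ 1305.7*I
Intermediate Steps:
w = 1145476 (w = ((676403 + 491234) + 1123315)/2 = (1167637 + 1123315)/2 = (½)*2290952 = 1145476)
√(w + (-540157 - 2310285)) = √(1145476 + (-540157 - 2310285)) = √(1145476 - 2850442) = √(-1704966) = I*√1704966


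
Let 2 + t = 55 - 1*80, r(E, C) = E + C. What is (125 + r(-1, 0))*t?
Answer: -3348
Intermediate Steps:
r(E, C) = C + E
t = -27 (t = -2 + (55 - 1*80) = -2 + (55 - 80) = -2 - 25 = -27)
(125 + r(-1, 0))*t = (125 + (0 - 1))*(-27) = (125 - 1)*(-27) = 124*(-27) = -3348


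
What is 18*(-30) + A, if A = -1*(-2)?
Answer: -538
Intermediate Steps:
A = 2
18*(-30) + A = 18*(-30) + 2 = -540 + 2 = -538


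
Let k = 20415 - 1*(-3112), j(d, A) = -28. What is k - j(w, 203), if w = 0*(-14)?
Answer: 23555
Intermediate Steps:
w = 0
k = 23527 (k = 20415 + 3112 = 23527)
k - j(w, 203) = 23527 - 1*(-28) = 23527 + 28 = 23555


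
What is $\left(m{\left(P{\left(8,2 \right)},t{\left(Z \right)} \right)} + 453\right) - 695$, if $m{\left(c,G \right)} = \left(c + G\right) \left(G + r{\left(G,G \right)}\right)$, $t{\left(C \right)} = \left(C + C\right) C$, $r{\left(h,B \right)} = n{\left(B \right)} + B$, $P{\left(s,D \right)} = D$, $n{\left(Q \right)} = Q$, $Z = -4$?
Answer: $3022$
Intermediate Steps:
$r{\left(h,B \right)} = 2 B$ ($r{\left(h,B \right)} = B + B = 2 B$)
$t{\left(C \right)} = 2 C^{2}$ ($t{\left(C \right)} = 2 C C = 2 C^{2}$)
$m{\left(c,G \right)} = 3 G \left(G + c\right)$ ($m{\left(c,G \right)} = \left(c + G\right) \left(G + 2 G\right) = \left(G + c\right) 3 G = 3 G \left(G + c\right)$)
$\left(m{\left(P{\left(8,2 \right)},t{\left(Z \right)} \right)} + 453\right) - 695 = \left(3 \cdot 2 \left(-4\right)^{2} \left(2 \left(-4\right)^{2} + 2\right) + 453\right) - 695 = \left(3 \cdot 2 \cdot 16 \left(2 \cdot 16 + 2\right) + 453\right) - 695 = \left(3 \cdot 32 \left(32 + 2\right) + 453\right) - 695 = \left(3 \cdot 32 \cdot 34 + 453\right) - 695 = \left(3264 + 453\right) - 695 = 3717 - 695 = 3022$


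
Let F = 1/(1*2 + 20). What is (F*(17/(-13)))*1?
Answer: -17/286 ≈ -0.059441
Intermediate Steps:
F = 1/22 (F = 1/(2 + 20) = 1/22 ≈ 0.045455)
(F*(17/(-13)))*1 = ((17/(-13))/22)*1 = ((17*(-1/13))/22)*1 = ((1/22)*(-17/13))*1 = -17/286*1 = -17/286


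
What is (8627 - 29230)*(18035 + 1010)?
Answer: -392384135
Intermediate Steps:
(8627 - 29230)*(18035 + 1010) = -20603*19045 = -392384135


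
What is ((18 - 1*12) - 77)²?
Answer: 5041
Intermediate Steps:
((18 - 1*12) - 77)² = ((18 - 12) - 77)² = (6 - 77)² = (-71)² = 5041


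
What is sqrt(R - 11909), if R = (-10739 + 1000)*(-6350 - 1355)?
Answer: sqrt(75027086) ≈ 8661.8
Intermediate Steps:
R = 75038995 (R = -9739*(-7705) = 75038995)
sqrt(R - 11909) = sqrt(75038995 - 11909) = sqrt(75027086)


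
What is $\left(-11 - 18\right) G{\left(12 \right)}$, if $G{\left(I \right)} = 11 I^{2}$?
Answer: $-45936$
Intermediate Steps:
$\left(-11 - 18\right) G{\left(12 \right)} = \left(-11 - 18\right) 11 \cdot 12^{2} = - 29 \cdot 11 \cdot 144 = \left(-29\right) 1584 = -45936$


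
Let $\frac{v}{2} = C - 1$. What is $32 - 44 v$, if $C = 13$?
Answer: $-1024$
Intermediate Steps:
$v = 24$ ($v = 2 \left(13 - 1\right) = 2 \cdot 12 = 24$)
$32 - 44 v = 32 - 1056 = -1024$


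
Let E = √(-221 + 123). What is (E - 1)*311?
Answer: -311 + 2177*I*√2 ≈ -311.0 + 3078.7*I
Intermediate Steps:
E = 7*I*√2 (E = √(-98) = 7*I*√2 ≈ 9.8995*I)
(E - 1)*311 = (7*I*√2 - 1)*311 = (-1 + 7*I*√2)*311 = -311 + 2177*I*√2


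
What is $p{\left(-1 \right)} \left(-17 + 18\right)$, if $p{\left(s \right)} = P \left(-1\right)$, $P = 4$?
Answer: $-4$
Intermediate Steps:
$p{\left(s \right)} = -4$ ($p{\left(s \right)} = 4 \left(-1\right) = -4$)
$p{\left(-1 \right)} \left(-17 + 18\right) = - 4 \left(-17 + 18\right) = \left(-4\right) 1 = -4$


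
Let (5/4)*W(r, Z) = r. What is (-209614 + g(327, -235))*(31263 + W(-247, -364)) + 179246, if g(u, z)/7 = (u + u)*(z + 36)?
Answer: -174064131742/5 ≈ -3.4813e+10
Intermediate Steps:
W(r, Z) = 4*r/5
g(u, z) = 14*u*(36 + z) (g(u, z) = 7*((u + u)*(z + 36)) = 7*((2*u)*(36 + z)) = 7*(2*u*(36 + z)) = 14*u*(36 + z))
(-209614 + g(327, -235))*(31263 + W(-247, -364)) + 179246 = (-209614 + 14*327*(36 - 235))*(31263 + (⅘)*(-247)) + 179246 = (-209614 + 14*327*(-199))*(31263 - 988/5) + 179246 = (-209614 - 911022)*(155327/5) + 179246 = -1120636*155327/5 + 179246 = -174065027972/5 + 179246 = -174064131742/5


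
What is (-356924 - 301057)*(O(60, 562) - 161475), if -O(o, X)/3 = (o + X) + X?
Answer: 108584630487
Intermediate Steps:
O(o, X) = -6*X - 3*o (O(o, X) = -3*((o + X) + X) = -3*((X + o) + X) = -3*(o + 2*X) = -6*X - 3*o)
(-356924 - 301057)*(O(60, 562) - 161475) = (-356924 - 301057)*((-6*562 - 3*60) - 161475) = -657981*((-3372 - 180) - 161475) = -657981*(-3552 - 161475) = -657981*(-165027) = 108584630487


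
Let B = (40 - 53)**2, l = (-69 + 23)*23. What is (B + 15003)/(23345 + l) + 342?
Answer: 7637326/22287 ≈ 342.68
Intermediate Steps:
l = -1058 (l = -46*23 = -1058)
B = 169 (B = (-13)**2 = 169)
(B + 15003)/(23345 + l) + 342 = (169 + 15003)/(23345 - 1058) + 342 = 15172/22287 + 342 = 7637326/22287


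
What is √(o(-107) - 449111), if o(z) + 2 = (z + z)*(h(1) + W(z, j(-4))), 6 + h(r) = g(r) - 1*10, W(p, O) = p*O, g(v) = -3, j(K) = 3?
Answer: 3*I*√41817 ≈ 613.48*I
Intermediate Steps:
W(p, O) = O*p
h(r) = -19 (h(r) = -6 + (-3 - 1*10) = -6 + (-3 - 10) = -6 - 13 = -19)
o(z) = -2 + 2*z*(-19 + 3*z) (o(z) = -2 + (z + z)*(-19 + 3*z) = -2 + (2*z)*(-19 + 3*z) = -2 + 2*z*(-19 + 3*z))
√(o(-107) - 449111) = √((-2 - 38*(-107) + 6*(-107)²) - 449111) = √((-2 + 4066 + 6*11449) - 449111) = √((-2 + 4066 + 68694) - 449111) = √(72758 - 449111) = √(-376353) = 3*I*√41817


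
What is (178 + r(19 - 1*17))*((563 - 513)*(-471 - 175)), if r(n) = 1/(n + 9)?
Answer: -63275700/11 ≈ -5.7523e+6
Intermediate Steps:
r(n) = 1/(9 + n)
(178 + r(19 - 1*17))*((563 - 513)*(-471 - 175)) = (178 + 1/(9 + (19 - 1*17)))*((563 - 513)*(-471 - 175)) = (178 + 1/(9 + (19 - 17)))*(50*(-646)) = (178 + 1/(9 + 2))*(-32300) = (178 + 1/11)*(-32300) = (1959/11)*(-32300) = -63275700/11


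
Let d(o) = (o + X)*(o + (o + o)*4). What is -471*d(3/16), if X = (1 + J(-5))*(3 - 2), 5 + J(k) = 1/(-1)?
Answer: 979209/256 ≈ 3825.0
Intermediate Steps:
J(k) = -6 (J(k) = -5 + 1/(-1) = -5 - 1 = -6)
X = -5 (X = (1 - 6)*(3 - 2) = -5*1 = -5)
d(o) = 9*o*(-5 + o) (d(o) = (o - 5)*(o + (o + o)*4) = (-5 + o)*(o + (2*o)*4) = (-5 + o)*(o + 8*o) = (-5 + o)*(9*o) = 9*o*(-5 + o))
-471*d(3/16) = -4239*3/16*(-5 + 3/16) = -4239*3*(1/16)*(-5 + 3*(1/16)) = -4239*3*(-5 + 3/16)/16 = -4239*3*(-77)/(16*16) = -471*(-2079/256) = 979209/256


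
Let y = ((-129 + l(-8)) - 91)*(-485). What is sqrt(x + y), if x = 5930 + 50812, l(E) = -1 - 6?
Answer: sqrt(166837) ≈ 408.46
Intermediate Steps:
l(E) = -7
y = 110095 (y = ((-129 - 7) - 91)*(-485) = (-136 - 91)*(-485) = -227*(-485) = 110095)
x = 56742
sqrt(x + y) = sqrt(56742 + 110095) = sqrt(166837)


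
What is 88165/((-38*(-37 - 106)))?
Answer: 8015/494 ≈ 16.225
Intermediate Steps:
88165/((-38*(-37 - 106))) = 88165/((-38*(-143))) = 88165/5434 = 88165*(1/5434) = 8015/494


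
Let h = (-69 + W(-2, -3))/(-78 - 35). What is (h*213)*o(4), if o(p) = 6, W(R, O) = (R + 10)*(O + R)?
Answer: 139302/113 ≈ 1232.8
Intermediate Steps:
W(R, O) = (10 + R)*(O + R)
h = 109/113 (h = (-69 + ((-2)² + 10*(-3) + 10*(-2) - 3*(-2)))/(-78 - 35) = (-69 + (4 - 30 - 20 + 6))/(-113) = (-69 - 40)*(-1/113) = -109*(-1/113) = 109/113 ≈ 0.96460)
(h*213)*o(4) = ((109/113)*213)*6 = (23217/113)*6 = 139302/113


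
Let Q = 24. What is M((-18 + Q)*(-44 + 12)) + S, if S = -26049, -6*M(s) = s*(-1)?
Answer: -26081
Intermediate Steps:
M(s) = s/6 (M(s) = -s*(-1)/6 = -(-1)*s/6 = s/6)
M((-18 + Q)*(-44 + 12)) + S = ((-18 + 24)*(-44 + 12))/6 - 26049 = (6*(-32))/6 - 26049 = (1/6)*(-192) - 26049 = -32 - 26049 = -26081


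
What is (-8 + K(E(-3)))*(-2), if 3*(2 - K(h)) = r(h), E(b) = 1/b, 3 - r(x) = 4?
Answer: 34/3 ≈ 11.333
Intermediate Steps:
r(x) = -1 (r(x) = 3 - 1*4 = 3 - 4 = -1)
K(h) = 7/3 (K(h) = 2 - 1/3*(-1) = 2 + 1/3 = 7/3)
(-8 + K(E(-3)))*(-2) = (-8 + 7/3)*(-2) = -17/3*(-2) = 34/3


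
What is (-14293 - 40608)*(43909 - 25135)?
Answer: -1030711374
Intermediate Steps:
(-14293 - 40608)*(43909 - 25135) = -54901*18774 = -1030711374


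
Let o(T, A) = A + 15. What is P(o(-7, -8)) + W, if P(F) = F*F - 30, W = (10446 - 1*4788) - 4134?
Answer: 1543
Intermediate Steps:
o(T, A) = 15 + A
W = 1524 (W = (10446 - 4788) - 4134 = 5658 - 4134 = 1524)
P(F) = -30 + F**2 (P(F) = F**2 - 30 = -30 + F**2)
P(o(-7, -8)) + W = (-30 + (15 - 8)**2) + 1524 = (-30 + 7**2) + 1524 = (-30 + 49) + 1524 = 19 + 1524 = 1543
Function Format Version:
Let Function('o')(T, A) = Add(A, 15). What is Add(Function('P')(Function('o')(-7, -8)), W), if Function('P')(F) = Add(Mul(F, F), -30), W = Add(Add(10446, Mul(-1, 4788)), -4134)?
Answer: 1543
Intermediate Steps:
Function('o')(T, A) = Add(15, A)
W = 1524 (W = Add(Add(10446, -4788), -4134) = Add(5658, -4134) = 1524)
Function('P')(F) = Add(-30, Pow(F, 2)) (Function('P')(F) = Add(Pow(F, 2), -30) = Add(-30, Pow(F, 2)))
Add(Function('P')(Function('o')(-7, -8)), W) = Add(Add(-30, Pow(Add(15, -8), 2)), 1524) = Add(Add(-30, Pow(7, 2)), 1524) = Add(Add(-30, 49), 1524) = Add(19, 1524) = 1543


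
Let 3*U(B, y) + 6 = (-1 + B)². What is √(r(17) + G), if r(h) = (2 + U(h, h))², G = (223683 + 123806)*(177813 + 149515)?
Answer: 4*√63980373754/3 ≈ 3.3726e+5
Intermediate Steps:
U(B, y) = -2 + (-1 + B)²/3
G = 113742879392 (G = 347489*327328 = 113742879392)
r(h) = (-1 + h)⁴/9 (r(h) = (2 + (-2 + (-1 + h)²/3))² = ((-1 + h)²/3)² = (-1 + h)⁴/9)
√(r(17) + G) = √((-1 + 17)⁴/9 + 113742879392) = √((⅑)*16⁴ + 113742879392) = √((⅑)*65536 + 113742879392) = √(65536/9 + 113742879392) = √(1023685980064/9) = 4*√63980373754/3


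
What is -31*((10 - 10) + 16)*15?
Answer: -7440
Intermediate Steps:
-31*((10 - 10) + 16)*15 = -31*(0 + 16)*15 = -31*16*15 = -496*15 = -7440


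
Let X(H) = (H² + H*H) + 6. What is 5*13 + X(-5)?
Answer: 121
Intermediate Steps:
X(H) = 6 + 2*H² (X(H) = (H² + H²) + 6 = 2*H² + 6 = 6 + 2*H²)
5*13 + X(-5) = 5*13 + (6 + 2*(-5)²) = 65 + (6 + 2*25) = 65 + (6 + 50) = 65 + 56 = 121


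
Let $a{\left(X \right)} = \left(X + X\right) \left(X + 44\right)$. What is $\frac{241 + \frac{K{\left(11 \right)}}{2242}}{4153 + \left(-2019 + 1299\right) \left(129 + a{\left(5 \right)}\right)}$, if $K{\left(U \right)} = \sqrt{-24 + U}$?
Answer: $- \frac{241}{441527} - \frac{i \sqrt{13}}{989903534} \approx -0.00054583 - 3.6423 \cdot 10^{-9} i$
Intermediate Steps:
$a{\left(X \right)} = 2 X \left(44 + X\right)$
$\frac{241 + \frac{K{\left(11 \right)}}{2242}}{4153 + \left(-2019 + 1299\right) \left(129 + a{\left(5 \right)}\right)} = \frac{241 + \frac{\sqrt{-24 + 11}}{2242}}{4153 + \left(-2019 + 1299\right) \left(129 + 2 \cdot 5 \left(44 + 5\right)\right)} = \frac{241 + \sqrt{-13} \cdot \frac{1}{2242}}{4153 - 720 \left(129 + 2 \cdot 5 \cdot 49\right)} = \frac{241 + i \sqrt{13} \cdot \frac{1}{2242}}{4153 - 720 \left(129 + 490\right)} = \frac{241 + \frac{i \sqrt{13}}{2242}}{4153 - 445680} = \frac{241 + \frac{i \sqrt{13}}{2242}}{-441527} = \left(241 + \frac{i \sqrt{13}}{2242}\right) \left(- \frac{1}{441527}\right) = - \frac{241}{441527} - \frac{i \sqrt{13}}{989903534}$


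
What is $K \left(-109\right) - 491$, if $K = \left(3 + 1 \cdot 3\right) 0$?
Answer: $-491$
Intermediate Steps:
$K = 0$ ($K = \left(3 + 3\right) 0 = 6 \cdot 0 = 0$)
$K \left(-109\right) - 491 = 0 \left(-109\right) - 491 = 0 - 491 = -491$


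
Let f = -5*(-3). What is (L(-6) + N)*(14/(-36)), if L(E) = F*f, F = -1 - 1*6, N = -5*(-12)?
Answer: 35/2 ≈ 17.500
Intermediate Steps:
N = 60
f = 15
F = -7 (F = -1 - 6 = -7)
L(E) = -105 (L(E) = -7*15 = -105)
(L(-6) + N)*(14/(-36)) = (-105 + 60)*(14/(-36)) = -630*(-1)/36 = -45*(-7/18) = 35/2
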